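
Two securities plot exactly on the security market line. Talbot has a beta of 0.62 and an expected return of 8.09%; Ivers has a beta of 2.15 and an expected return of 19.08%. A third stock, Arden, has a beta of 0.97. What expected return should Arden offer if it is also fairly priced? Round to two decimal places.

10.60%

MRP (SML slope) = (19.08% − 8.09%) / (2.15 − 0.62) = 10.99% / 1.53 = 7.1830%
R_f (intercept) = 8.09% − 0.62 × 7.1830% = 3.6365%
E(R_Arden) = R_f + β × MRP = 3.6365% + 0.97 × 7.1830% = 10.60%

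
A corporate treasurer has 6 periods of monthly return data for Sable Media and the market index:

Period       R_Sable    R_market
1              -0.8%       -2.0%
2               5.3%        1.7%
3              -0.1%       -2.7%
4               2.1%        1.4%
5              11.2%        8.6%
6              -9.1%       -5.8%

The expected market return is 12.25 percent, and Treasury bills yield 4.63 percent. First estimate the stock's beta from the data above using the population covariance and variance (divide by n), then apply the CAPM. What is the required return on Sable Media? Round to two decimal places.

Mean R_i = (-0.8 + 5.3 − 0.1 + 2.1 + 11.2 − 9.1) / 6 = 1.4333%
Mean R_m = (-2.0 + 1.7 − 2.7 + 1.4 + 8.6 − 5.8) / 6 = 0.2000%
Σ(R_i − R̄_i)(R_m − R̄_m) = 161.2000  ⇒  Cov = 161.2000 / 6 = 26.8667
Σ(R_m − R̄_m)² = 123.5000  ⇒  Var(R_m) = 123.5000 / 6 = 20.5833
β = Cov / Var(R_m) = 26.8667 / 20.5833 = 1.3053
MRP = 12.25% − 4.63% = 7.62%
E(R) = R_f + β × MRP = 4.63% + 1.3053 × 7.62% = 14.58%

14.58%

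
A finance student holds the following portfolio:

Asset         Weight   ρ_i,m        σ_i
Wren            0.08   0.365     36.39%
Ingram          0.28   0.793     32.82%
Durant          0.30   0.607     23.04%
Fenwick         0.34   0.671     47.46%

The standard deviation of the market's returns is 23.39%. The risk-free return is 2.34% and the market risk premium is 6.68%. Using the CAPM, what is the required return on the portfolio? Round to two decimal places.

9.02%

β_Wren = 0.365 × 36.39% / 23.39% = 0.5679
β_Ingram = 0.793 × 32.82% / 23.39% = 1.1127
β_Durant = 0.607 × 23.04% / 23.39% = 0.5979
β_Fenwick = 0.671 × 47.46% / 23.39% = 1.3615
β_P = Σ w_i β_i = 0.08×0.5679 + 0.28×1.1127 + 0.30×0.5979 + 0.34×1.3615 = 0.9993
E(R_P) = R_f + β_P × MRP = 2.34% + 0.9993 × 6.68% = 9.02%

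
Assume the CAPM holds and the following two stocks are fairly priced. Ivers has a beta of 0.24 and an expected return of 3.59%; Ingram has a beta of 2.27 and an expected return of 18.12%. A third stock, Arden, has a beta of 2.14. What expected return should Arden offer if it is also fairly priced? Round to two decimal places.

MRP (SML slope) = (18.12% − 3.59%) / (2.27 − 0.24) = 14.53% / 2.03 = 7.1576%
R_f (intercept) = 3.59% − 0.24 × 7.1576% = 1.8722%
E(R_Arden) = R_f + β × MRP = 1.8722% + 2.14 × 7.1576% = 17.19%

17.19%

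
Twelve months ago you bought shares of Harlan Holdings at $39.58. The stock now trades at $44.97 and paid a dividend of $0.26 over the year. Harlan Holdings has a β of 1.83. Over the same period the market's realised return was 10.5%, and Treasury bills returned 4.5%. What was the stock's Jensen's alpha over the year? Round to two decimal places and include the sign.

Realised HPR = (P1 + D1 − P0) / P0 = (44.97 + 0.26 − 39.58) / 39.58 = 5.65 / 39.58 = 14.2749%
MRP = 10.5% − 4.5% = 6.00%
CAPM required = R_f + β·MRP = 4.5% + 1.83 × 6.0% = 15.4800%
α = realised − required = 14.2749% − 15.4800% = -1.21%

-1.21%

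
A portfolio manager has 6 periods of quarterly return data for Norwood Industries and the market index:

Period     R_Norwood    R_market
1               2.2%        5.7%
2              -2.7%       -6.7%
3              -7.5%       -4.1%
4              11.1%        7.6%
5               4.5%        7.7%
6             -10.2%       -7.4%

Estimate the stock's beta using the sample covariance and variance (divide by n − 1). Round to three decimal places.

Mean R_i = (2.2 − 2.7 − 7.5 + 11.1 + 4.5 − 10.2) / 6 = -0.4333%
Mean R_m = (5.7 − 6.7 − 4.1 + 7.6 + 7.7 − 7.4) / 6 = 0.4667%
Σ(R_i − R̄_i)(R_m − R̄_m) = 257.0833  ⇒  Cov = 257.0833 / 5 = 51.4167
Σ(R_m − R̄_m)² = 264.6933  ⇒  Var(R_m) = 264.6933 / 5 = 52.9387
β = Cov / Var(R_m) = 51.4167 / 52.9387 = 0.9712

0.971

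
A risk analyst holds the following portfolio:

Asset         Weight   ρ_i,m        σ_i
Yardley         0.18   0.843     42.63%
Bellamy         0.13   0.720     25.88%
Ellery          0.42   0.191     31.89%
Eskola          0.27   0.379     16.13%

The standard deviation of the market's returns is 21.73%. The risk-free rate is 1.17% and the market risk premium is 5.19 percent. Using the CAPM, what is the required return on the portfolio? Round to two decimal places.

4.30%

β_Yardley = 0.843 × 42.63% / 21.73% = 1.6538
β_Bellamy = 0.720 × 25.88% / 21.73% = 0.8575
β_Ellery = 0.191 × 31.89% / 21.73% = 0.2803
β_Eskola = 0.379 × 16.13% / 21.73% = 0.2813
β_P = Σ w_i β_i = 0.18×1.6538 + 0.13×0.8575 + 0.42×0.2803 + 0.27×0.2813 = 0.6028
E(R_P) = R_f + β_P × MRP = 1.17% + 0.6028 × 5.19% = 4.30%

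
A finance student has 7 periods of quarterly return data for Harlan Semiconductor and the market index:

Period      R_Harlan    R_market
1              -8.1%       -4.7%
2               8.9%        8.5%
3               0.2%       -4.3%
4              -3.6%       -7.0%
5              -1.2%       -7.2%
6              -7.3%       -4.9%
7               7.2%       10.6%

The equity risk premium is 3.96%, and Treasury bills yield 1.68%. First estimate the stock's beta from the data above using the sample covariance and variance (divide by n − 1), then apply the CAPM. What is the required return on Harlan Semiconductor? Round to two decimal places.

4.65%

Mean R_i = (-8.1 + 8.9 + 0.2 − 3.6 − 1.2 − 7.3 + 7.2) / 7 = -0.5571%
Mean R_m = (-4.7 + 8.5 − 4.3 − 7.0 − 7.2 − 4.9 + 10.6) / 7 = -1.2857%
Σ(R_i − R̄_i)(R_m − R̄_m) = 253.7757  ⇒  Cov = 253.7757 / 6 = 42.2960
Σ(R_m − R̄_m)² = 338.4686  ⇒  Var(R_m) = 338.4686 / 6 = 56.4114
β = Cov / Var(R_m) = 42.2960 / 56.4114 = 0.7498
E(R) = R_f + β × MRP = 1.68% + 0.7498 × 3.96% = 4.65%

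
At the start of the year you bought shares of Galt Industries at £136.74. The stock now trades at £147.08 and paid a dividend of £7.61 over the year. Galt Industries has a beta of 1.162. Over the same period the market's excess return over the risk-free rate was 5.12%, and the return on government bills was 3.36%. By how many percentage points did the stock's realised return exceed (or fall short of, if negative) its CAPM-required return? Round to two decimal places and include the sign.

Realised HPR = (P1 + D1 − P0) / P0 = (147.08 + 7.61 − 136.74) / 136.74 = 17.95 / 136.74 = 13.1271%
CAPM required = R_f + β·MRP = 3.36% + 1.162 × 5.12% = 9.30944%
α = realised − required = 13.1271% − 9.30944% = +3.82%

+3.82%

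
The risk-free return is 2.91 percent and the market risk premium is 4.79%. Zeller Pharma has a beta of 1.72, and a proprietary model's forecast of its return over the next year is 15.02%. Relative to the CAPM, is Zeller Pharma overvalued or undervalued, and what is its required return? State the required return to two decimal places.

Undervalued; required return 11.15%

Required return = R_f + β·MRP = 2.91% + 1.72 × 4.79% = 11.15%
Forecast 15.02% > required 11.15% → the stock plots above the SML → undervalued.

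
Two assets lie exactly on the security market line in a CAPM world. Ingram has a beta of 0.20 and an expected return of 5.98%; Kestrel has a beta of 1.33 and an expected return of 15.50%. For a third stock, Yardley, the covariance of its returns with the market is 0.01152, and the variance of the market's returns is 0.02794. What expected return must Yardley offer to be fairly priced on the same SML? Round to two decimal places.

7.77%

MRP = (15.50% − 5.98%) / (1.33 − 0.20) = 8.4248%
R_f = 5.98% − 0.20 × 8.4248% = 4.2950%
β_Yardley = Cov / Var(R_m) = 0.01152 / 0.02794 = 0.4123
E(R_Yardley) = R_f + β × MRP = 4.2950% + 0.4123 × 8.4248% = 7.77%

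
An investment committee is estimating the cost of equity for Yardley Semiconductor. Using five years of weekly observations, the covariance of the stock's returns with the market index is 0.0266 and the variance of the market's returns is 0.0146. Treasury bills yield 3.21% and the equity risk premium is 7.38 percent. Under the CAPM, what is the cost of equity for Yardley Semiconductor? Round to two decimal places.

β = Cov(R_i, R_m) / Var(R_m) = 0.0266 / 0.0146 = 1.8219
E(R) = R_f + β × MRP = 3.21% + 1.8219 × 7.38% = 16.66%

16.66%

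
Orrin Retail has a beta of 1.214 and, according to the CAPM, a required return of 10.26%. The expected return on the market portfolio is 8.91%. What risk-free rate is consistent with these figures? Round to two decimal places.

2.60%

E(R) = R_f + β(E(R_m) − R_f) = R_f(1 − β) + β·E(R_m)
10.26% = R_f × (1 − 1.214) + 1.214 × 8.91%
10.26% = R_f × -0.214 + 10.81674%
R_f = (10.26% − 10.81674%) / -0.214 = 2.60%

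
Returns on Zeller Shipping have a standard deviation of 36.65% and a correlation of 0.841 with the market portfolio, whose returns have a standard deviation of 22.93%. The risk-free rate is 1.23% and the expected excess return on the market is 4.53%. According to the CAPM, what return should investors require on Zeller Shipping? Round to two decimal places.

β = ρ × σ_i / σ_m = 0.841 × 36.65% / 22.93% = 1.3442
E(R) = 1.23% + 1.3442 × 4.53% = 7.32%

7.32%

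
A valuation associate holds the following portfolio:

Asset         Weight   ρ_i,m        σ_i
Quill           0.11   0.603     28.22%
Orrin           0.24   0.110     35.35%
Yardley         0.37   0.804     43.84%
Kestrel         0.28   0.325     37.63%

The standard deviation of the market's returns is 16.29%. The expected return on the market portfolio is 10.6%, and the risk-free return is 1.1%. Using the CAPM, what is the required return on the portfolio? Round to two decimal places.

β_Quill = 0.603 × 28.22% / 16.29% = 1.0446
β_Orrin = 0.110 × 35.35% / 16.29% = 0.2387
β_Yardley = 0.804 × 43.84% / 16.29% = 2.1637
β_Kestrel = 0.325 × 37.63% / 16.29% = 0.7508
β_P = Σ w_i β_i = 0.11×1.0446 + 0.24×0.2387 + 0.37×2.1637 + 0.28×0.7508 = 1.1830
MRP = 10.6% − 1.1% = 9.50%
E(R_P) = R_f + β_P × MRP = 1.1% + 1.1830 × 9.5% = 12.34%

12.34%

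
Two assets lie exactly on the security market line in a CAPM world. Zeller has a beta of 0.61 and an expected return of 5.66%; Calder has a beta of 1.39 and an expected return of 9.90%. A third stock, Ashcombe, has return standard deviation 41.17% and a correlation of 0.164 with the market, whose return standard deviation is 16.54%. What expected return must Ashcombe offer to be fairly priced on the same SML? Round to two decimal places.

4.56%

MRP = (9.90% − 5.66%) / (1.39 − 0.61) = 5.4359%
R_f = 5.66% − 0.61 × 5.4359% = 2.3441%
β_Ashcombe = ρ·σ_i/σ_m = 0.164 × 41.17 / 16.54 = 0.4082
E(R_Ashcombe) = R_f + β × MRP = 2.3441% + 0.4082 × 5.4359% = 4.56%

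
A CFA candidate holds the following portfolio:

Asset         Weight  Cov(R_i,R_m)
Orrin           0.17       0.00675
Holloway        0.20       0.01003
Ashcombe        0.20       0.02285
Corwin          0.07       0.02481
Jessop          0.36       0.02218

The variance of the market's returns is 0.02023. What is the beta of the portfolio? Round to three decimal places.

0.862

β_Orrin = 0.00675 / 0.02023 = 0.3337
β_Holloway = 0.01003 / 0.02023 = 0.4958
β_Ashcombe = 0.02285 / 0.02023 = 1.1295
β_Corwin = 0.02481 / 0.02023 = 1.2264
β_Jessop = 0.02218 / 0.02023 = 1.0964
β_P = Σ w_i β_i = 0.17×0.3337 + 0.20×0.4958 + 0.20×1.1295 + 0.07×1.2264 + 0.36×1.0964 = 0.8623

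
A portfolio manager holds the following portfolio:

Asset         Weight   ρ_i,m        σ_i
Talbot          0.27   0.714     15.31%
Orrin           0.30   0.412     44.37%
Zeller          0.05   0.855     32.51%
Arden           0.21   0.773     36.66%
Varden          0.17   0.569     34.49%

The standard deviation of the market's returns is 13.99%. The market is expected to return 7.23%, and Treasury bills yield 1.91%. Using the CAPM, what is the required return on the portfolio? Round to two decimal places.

β_Talbot = 0.714 × 15.31% / 13.99% = 0.7814
β_Orrin = 0.412 × 44.37% / 13.99% = 1.3067
β_Zeller = 0.855 × 32.51% / 13.99% = 1.9869
β_Arden = 0.773 × 36.66% / 13.99% = 2.0256
β_Varden = 0.569 × 34.49% / 13.99% = 1.4028
β_P = Σ w_i β_i = 0.27×0.7814 + 0.30×1.3067 + 0.05×1.9869 + 0.21×2.0256 + 0.17×1.4028 = 1.3662
MRP = 7.23% − 1.91% = 5.32%
E(R_P) = R_f + β_P × MRP = 1.91% + 1.3662 × 5.32% = 9.18%

9.18%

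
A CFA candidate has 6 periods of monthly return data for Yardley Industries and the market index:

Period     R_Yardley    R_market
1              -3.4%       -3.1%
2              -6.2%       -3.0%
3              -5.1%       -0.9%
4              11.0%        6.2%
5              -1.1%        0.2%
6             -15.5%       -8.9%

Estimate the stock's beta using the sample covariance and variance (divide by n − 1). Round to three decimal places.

Mean R_i = (-3.4 − 6.2 − 5.1 + 11.0 − 1.1 − 15.5) / 6 = -3.3833%
Mean R_m = (-3.1 − 3.0 − 0.9 + 6.2 + 0.2 − 8.9) / 6 = -1.5833%
Σ(R_i − R̄_i)(R_m − R̄_m) = 207.5183  ⇒  Cov = 207.5183 / 5 = 41.5037
Σ(R_m − R̄_m)² = 122.0683  ⇒  Var(R_m) = 122.0683 / 5 = 24.4137
β = Cov / Var(R_m) = 41.5037 / 24.4137 = 1.7000

1.700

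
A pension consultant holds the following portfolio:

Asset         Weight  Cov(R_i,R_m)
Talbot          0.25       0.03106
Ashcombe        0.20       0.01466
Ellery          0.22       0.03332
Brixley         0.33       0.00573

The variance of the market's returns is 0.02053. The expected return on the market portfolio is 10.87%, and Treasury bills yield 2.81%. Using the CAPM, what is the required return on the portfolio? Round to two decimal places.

β_Talbot = 0.03106 / 0.02053 = 1.5129
β_Ashcombe = 0.01466 / 0.02053 = 0.7141
β_Ellery = 0.03332 / 0.02053 = 1.6230
β_Brixley = 0.00573 / 0.02053 = 0.2791
β_P = Σ w_i β_i = 0.25×1.5129 + 0.20×0.7141 + 0.22×1.6230 + 0.33×0.2791 = 0.9702
MRP = 10.87% − 2.81% = 8.06%
E(R_P) = R_f + β_P × MRP = 2.81% + 0.9702 × 8.06% = 10.63%

10.63%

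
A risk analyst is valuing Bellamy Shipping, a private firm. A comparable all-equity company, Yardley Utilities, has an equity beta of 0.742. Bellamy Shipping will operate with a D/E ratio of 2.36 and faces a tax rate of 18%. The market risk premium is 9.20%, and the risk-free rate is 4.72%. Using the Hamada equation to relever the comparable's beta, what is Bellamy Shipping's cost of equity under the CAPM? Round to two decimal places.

β_L = β_U × [1 + (1 − t)(D/E)] = 0.742 × [1 + (1 − 0.18) × 2.36]
    = 0.742 × [1 + 0.82 × 2.36] = 0.742 × 2.9352 = 2.1779
E(R) = R_f + β_L × MRP = 4.72% + 2.1779 × 9.20% = 24.76%

24.76%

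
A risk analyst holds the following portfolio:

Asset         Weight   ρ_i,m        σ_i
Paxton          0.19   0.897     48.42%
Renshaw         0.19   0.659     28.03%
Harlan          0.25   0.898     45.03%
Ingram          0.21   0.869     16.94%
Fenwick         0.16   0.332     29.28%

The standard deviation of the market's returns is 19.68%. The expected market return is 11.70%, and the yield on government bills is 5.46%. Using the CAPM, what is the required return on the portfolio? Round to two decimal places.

13.87%

β_Paxton = 0.897 × 48.42% / 19.68% = 2.2069
β_Renshaw = 0.659 × 28.03% / 19.68% = 0.9386
β_Harlan = 0.898 × 45.03% / 19.68% = 2.0547
β_Ingram = 0.869 × 16.94% / 19.68% = 0.7480
β_Fenwick = 0.332 × 29.28% / 19.68% = 0.4940
β_P = Σ w_i β_i = 0.19×2.2069 + 0.19×0.9386 + 0.25×2.0547 + 0.21×0.7480 + 0.16×0.4940 = 1.3474
MRP = 11.70% − 5.46% = 6.24%
E(R_P) = R_f + β_P × MRP = 5.46% + 1.3474 × 6.24% = 13.87%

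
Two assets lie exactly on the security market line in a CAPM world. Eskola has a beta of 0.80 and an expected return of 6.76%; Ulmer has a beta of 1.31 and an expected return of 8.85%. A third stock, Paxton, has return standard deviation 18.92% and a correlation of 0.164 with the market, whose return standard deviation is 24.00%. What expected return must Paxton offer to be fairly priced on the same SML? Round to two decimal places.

4.01%

MRP = (8.85% − 6.76%) / (1.31 − 0.80) = 4.0980%
R_f = 6.76% − 0.80 × 4.0980% = 3.4816%
β_Paxton = ρ·σ_i/σ_m = 0.164 × 18.92 / 24.00 = 0.1293
E(R_Paxton) = R_f + β × MRP = 3.4816% + 0.1293 × 4.0980% = 4.01%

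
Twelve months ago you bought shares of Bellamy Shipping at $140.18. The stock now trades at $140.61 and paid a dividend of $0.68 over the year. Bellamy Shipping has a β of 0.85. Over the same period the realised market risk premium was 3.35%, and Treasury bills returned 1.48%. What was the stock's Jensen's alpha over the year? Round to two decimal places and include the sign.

Realised HPR = (P1 + D1 − P0) / P0 = (140.61 + 0.68 − 140.18) / 140.18 = 1.11 / 140.18 = 0.7918%
CAPM required = R_f + β·MRP = 1.48% + 0.85 × 3.35% = 4.3275%
α = realised − required = 0.7918% − 4.3275% = -3.54%

-3.54%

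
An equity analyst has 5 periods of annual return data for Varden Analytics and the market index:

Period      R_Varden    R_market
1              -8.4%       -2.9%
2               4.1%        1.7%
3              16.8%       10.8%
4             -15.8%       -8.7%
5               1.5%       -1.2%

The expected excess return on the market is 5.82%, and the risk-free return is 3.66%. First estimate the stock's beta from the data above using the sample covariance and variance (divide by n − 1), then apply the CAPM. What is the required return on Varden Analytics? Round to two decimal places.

Mean R_i = (-8.4 + 4.1 + 16.8 − 15.8 + 1.5) / 5 = -0.3600%
Mean R_m = (-2.9 + 1.7 + 10.8 − 8.7 − 1.2) / 5 = -0.0600%
Σ(R_i − R̄_i)(R_m − R̄_m) = 348.3220  ⇒  Cov = 348.3220 / 4 = 87.0805
Σ(R_m − R̄_m)² = 205.0520  ⇒  Var(R_m) = 205.0520 / 4 = 51.2630
β = Cov / Var(R_m) = 87.0805 / 51.2630 = 1.6987
E(R) = R_f + β × MRP = 3.66% + 1.6987 × 5.82% = 13.55%

13.55%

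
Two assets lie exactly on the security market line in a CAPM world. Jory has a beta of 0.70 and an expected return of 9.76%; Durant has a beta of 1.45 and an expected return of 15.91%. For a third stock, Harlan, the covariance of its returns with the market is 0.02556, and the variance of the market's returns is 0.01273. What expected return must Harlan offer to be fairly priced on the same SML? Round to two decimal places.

20.48%

MRP = (15.91% − 9.76%) / (1.45 − 0.70) = 8.2000%
R_f = 9.76% − 0.70 × 8.2000% = 4.0200%
β_Harlan = Cov / Var(R_m) = 0.02556 / 0.01273 = 2.0079
E(R_Harlan) = R_f + β × MRP = 4.0200% + 2.0079 × 8.2000% = 20.48%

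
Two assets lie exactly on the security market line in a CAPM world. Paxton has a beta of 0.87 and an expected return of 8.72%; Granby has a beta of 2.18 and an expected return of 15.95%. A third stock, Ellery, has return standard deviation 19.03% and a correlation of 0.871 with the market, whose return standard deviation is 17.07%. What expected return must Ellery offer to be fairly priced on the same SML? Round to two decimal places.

9.28%

MRP = (15.95% − 8.72%) / (2.18 − 0.87) = 5.5191%
R_f = 8.72% − 0.87 × 5.5191% = 3.9184%
β_Ellery = ρ·σ_i/σ_m = 0.871 × 19.03 / 17.07 = 0.9710
E(R_Ellery) = R_f + β × MRP = 3.9184% + 0.9710 × 5.5191% = 9.28%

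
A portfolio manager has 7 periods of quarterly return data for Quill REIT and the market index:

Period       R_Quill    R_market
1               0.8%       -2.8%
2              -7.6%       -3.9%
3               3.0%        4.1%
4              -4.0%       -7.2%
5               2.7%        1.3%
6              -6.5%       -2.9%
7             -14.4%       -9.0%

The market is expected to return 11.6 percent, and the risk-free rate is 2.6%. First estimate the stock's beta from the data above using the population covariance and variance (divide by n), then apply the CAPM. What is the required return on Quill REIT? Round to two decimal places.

Mean R_i = (0.8 − 7.6 + 3.0 − 4.0 + 2.7 − 6.5 − 14.4) / 7 = -3.7143%
Mean R_m = (-2.8 − 3.9 + 4.1 − 7.2 + 1.3 − 2.9 − 9.0) / 7 = -2.9143%
Σ(R_i − R̄_i)(R_m − R̄_m) = 144.6886  ⇒  Cov = 144.6886 / 7 = 20.6698
Σ(R_m − R̄_m)² = 123.3486  ⇒  Var(R_m) = 123.3486 / 7 = 17.6212
β = Cov / Var(R_m) = 20.6698 / 17.6212 = 1.1730
MRP = 11.6% − 2.6% = 9.00%
E(R) = R_f + β × MRP = 2.6% + 1.1730 × 9.0% = 13.16%

13.16%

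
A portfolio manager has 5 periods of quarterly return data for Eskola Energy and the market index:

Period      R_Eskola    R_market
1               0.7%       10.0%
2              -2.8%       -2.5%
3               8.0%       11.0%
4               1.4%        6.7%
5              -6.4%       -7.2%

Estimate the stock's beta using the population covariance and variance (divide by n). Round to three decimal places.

Mean R_i = (0.7 − 2.8 + 8.0 + 1.4 − 6.4) / 5 = 0.1800%
Mean R_m = (10.0 − 2.5 + 11.0 + 6.7 − 7.2) / 5 = 3.6000%
Σ(R_i − R̄_i)(R_m − R̄_m) = 154.2200  ⇒  Cov = 154.2200 / 5 = 30.8440
Σ(R_m − R̄_m)² = 259.1800  ⇒  Var(R_m) = 259.1800 / 5 = 51.8360
β = Cov / Var(R_m) = 30.8440 / 51.8360 = 0.5950

0.595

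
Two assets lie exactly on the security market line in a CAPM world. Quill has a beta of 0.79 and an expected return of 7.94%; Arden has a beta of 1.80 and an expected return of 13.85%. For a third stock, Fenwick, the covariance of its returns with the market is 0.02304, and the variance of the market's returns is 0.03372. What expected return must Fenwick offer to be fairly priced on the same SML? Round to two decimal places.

7.32%

MRP = (13.85% − 7.94%) / (1.80 − 0.79) = 5.8515%
R_f = 7.94% − 0.79 × 5.8515% = 3.3173%
β_Fenwick = Cov / Var(R_m) = 0.02304 / 0.03372 = 0.6833
E(R_Fenwick) = R_f + β × MRP = 3.3173% + 0.6833 × 5.8515% = 7.32%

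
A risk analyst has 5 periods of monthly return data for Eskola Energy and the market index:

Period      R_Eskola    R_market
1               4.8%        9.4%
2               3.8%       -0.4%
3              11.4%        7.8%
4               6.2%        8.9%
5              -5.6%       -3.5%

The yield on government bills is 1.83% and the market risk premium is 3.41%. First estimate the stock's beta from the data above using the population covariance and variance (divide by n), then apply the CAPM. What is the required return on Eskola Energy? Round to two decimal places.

4.61%

Mean R_i = (4.8 + 3.8 + 11.4 + 6.2 − 5.6) / 5 = 4.1200%
Mean R_m = (9.4 − 0.4 + 7.8 + 8.9 − 3.5) / 5 = 4.4400%
Σ(R_i − R̄_i)(R_m − R̄_m) = 115.8360  ⇒  Cov = 115.8360 / 5 = 23.1672
Σ(R_m − R̄_m)² = 142.2520  ⇒  Var(R_m) = 142.2520 / 5 = 28.4504
β = Cov / Var(R_m) = 23.1672 / 28.4504 = 0.8143
E(R) = R_f + β × MRP = 1.83% + 0.8143 × 3.41% = 4.61%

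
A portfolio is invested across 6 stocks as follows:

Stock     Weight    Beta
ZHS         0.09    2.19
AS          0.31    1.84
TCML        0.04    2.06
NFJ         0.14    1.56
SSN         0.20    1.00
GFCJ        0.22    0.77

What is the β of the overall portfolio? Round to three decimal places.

β_P = Σ w_i β_i = 0.09×2.19 + 0.31×1.84 + 0.04×2.06 + 0.14×1.56 + 0.20×1.00 + 0.22×0.77 = 1.4377

1.438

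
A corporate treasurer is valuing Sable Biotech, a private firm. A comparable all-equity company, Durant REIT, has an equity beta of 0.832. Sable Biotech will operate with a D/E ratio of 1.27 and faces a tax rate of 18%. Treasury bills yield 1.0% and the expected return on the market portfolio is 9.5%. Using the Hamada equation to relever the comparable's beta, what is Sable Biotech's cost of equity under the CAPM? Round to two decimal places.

β_L = β_U × [1 + (1 − t)(D/E)] = 0.832 × [1 + (1 − 0.18) × 1.27]
    = 0.832 × [1 + 0.82 × 1.27] = 0.832 × 2.0414 = 1.6984
MRP = 9.5% − 1.0% = 8.50%
E(R) = R_f + β_L × MRP = 1.0% + 1.6984 × 8.5% = 15.44%

15.44%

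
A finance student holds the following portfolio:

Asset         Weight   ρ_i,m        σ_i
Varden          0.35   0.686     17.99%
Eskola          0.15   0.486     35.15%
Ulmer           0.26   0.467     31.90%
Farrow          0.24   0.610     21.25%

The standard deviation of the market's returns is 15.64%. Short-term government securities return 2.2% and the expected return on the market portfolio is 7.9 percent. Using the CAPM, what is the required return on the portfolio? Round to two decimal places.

7.25%

β_Varden = 0.686 × 17.99% / 15.64% = 0.7891
β_Eskola = 0.486 × 35.15% / 15.64% = 1.0923
β_Ulmer = 0.467 × 31.90% / 15.64% = 0.9525
β_Farrow = 0.610 × 21.25% / 15.64% = 0.8288
β_P = Σ w_i β_i = 0.35×0.7891 + 0.15×1.0923 + 0.26×0.9525 + 0.24×0.8288 = 0.8866
MRP = 7.9% − 2.2% = 5.70%
E(R_P) = R_f + β_P × MRP = 2.2% + 0.8866 × 5.7% = 7.25%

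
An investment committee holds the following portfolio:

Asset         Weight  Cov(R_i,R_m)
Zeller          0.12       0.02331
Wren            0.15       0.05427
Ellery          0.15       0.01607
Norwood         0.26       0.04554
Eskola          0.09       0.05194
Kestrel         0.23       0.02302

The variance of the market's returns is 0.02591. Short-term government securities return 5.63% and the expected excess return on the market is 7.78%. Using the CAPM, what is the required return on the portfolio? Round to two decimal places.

16.19%

β_Zeller = 0.02331 / 0.02591 = 0.8997
β_Wren = 0.05427 / 0.02591 = 2.0946
β_Ellery = 0.01607 / 0.02591 = 0.6202
β_Norwood = 0.04554 / 0.02591 = 1.7576
β_Eskola = 0.05194 / 0.02591 = 2.0046
β_Kestrel = 0.02302 / 0.02591 = 0.8885
β_P = Σ w_i β_i = 0.12×0.8997 + 0.15×2.0946 + 0.15×0.6202 + 0.26×1.7576 + 0.09×2.0046 + 0.23×0.8885 = 1.3569
E(R_P) = R_f + β_P × MRP = 5.63% + 1.3569 × 7.78% = 16.19%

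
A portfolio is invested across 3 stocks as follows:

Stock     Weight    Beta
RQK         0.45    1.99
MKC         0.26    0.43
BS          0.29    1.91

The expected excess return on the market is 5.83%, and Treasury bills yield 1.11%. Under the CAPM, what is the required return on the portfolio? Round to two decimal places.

10.21%

β_P = Σ w_i β_i = 0.45×1.99 + 0.26×0.43 + 0.29×1.91 = 1.5612
E(R_P) = R_f + β_P × MRP = 1.11% + 1.5612 × 5.83% = 10.21%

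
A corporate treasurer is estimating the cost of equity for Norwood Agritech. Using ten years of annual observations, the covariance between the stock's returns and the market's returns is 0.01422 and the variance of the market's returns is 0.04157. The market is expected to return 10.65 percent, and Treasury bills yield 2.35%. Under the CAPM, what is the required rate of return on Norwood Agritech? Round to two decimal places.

β = Cov(R_i, R_m) / Var(R_m) = 0.01422 / 0.04157 = 0.3421
MRP = 10.65% − 2.35% = 8.30%
E(R) = R_f + β × MRP = 2.35% + 0.3421 × 8.30% = 5.19%

5.19%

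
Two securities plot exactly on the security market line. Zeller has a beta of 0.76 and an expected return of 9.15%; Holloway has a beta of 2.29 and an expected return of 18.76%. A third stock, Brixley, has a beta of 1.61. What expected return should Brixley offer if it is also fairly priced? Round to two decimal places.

14.49%

MRP (SML slope) = (18.76% − 9.15%) / (2.29 − 0.76) = 9.61% / 1.53 = 6.2810%
R_f (intercept) = 9.15% − 0.76 × 6.2810% = 4.3764%
E(R_Brixley) = R_f + β × MRP = 4.3764% + 1.61 × 6.2810% = 14.49%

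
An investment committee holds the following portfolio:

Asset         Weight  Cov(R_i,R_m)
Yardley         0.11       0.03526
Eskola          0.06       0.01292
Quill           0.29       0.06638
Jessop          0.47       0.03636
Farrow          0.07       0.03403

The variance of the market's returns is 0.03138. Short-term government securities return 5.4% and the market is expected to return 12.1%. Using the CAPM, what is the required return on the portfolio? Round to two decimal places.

14.66%

β_Yardley = 0.03526 / 0.03138 = 1.1236
β_Eskola = 0.01292 / 0.03138 = 0.4117
β_Quill = 0.06638 / 0.03138 = 2.1154
β_Jessop = 0.03636 / 0.03138 = 1.1587
β_Farrow = 0.03403 / 0.03138 = 1.0844
β_P = Σ w_i β_i = 0.11×1.1236 + 0.06×0.4117 + 0.29×2.1154 + 0.47×1.1587 + 0.07×1.0844 = 1.3823
MRP = 12.1% − 5.4% = 6.70%
E(R_P) = R_f + β_P × MRP = 5.4% + 1.3823 × 6.7% = 14.66%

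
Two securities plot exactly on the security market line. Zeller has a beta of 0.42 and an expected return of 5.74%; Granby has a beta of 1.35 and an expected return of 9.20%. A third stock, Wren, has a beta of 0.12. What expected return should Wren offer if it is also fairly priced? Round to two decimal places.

4.62%

MRP (SML slope) = (9.20% − 5.74%) / (1.35 − 0.42) = 3.46% / 0.93 = 3.7204%
R_f (intercept) = 5.74% − 0.42 × 3.7204% = 4.1774%
E(R_Wren) = R_f + β × MRP = 4.1774% + 0.12 × 3.7204% = 4.62%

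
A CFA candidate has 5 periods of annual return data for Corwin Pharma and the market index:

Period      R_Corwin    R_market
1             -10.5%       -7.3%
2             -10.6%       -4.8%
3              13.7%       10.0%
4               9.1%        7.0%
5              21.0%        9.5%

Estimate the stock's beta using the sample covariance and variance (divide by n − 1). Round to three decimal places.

1.687

Mean R_i = (-10.5 − 10.6 + 13.7 + 9.1 + 21.0) / 5 = 4.5400%
Mean R_m = (-7.3 − 4.8 + 10.0 + 7.0 + 9.5) / 5 = 2.8800%
Σ(R_i − R̄_i)(R_m − R̄_m) = 462.3540  ⇒  Cov = 462.3540 / 4 = 115.5885
Σ(R_m − R̄_m)² = 274.1080  ⇒  Var(R_m) = 274.1080 / 4 = 68.5270
β = Cov / Var(R_m) = 115.5885 / 68.5270 = 1.6868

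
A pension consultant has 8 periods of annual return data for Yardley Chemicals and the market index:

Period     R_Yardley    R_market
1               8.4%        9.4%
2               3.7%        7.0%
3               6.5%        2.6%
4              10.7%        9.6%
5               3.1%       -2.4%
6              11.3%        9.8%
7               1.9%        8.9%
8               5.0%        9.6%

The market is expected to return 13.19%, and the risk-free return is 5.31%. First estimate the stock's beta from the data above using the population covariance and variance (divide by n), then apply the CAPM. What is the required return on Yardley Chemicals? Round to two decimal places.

Mean R_i = (8.4 + 3.7 + 6.5 + 10.7 + 3.1 + 11.3 + 1.9 + 5.0) / 8 = 6.3250%
Mean R_m = (9.4 + 7.0 + 2.6 + 9.6 − 2.4 + 9.8 + 8.9 + 9.6) / 8 = 6.8125%
Σ(R_i − R̄_i)(R_m − R̄_m) = 47.9775  ⇒  Cov = 47.9775 / 8 = 5.9972
Σ(R_m − R̄_m)² = 138.1688  ⇒  Var(R_m) = 138.1688 / 8 = 17.2711
β = Cov / Var(R_m) = 5.9972 / 17.2711 = 0.3472
MRP = 13.19% − 5.31% = 7.88%
E(R) = R_f + β × MRP = 5.31% + 0.3472 × 7.88% = 8.05%

8.05%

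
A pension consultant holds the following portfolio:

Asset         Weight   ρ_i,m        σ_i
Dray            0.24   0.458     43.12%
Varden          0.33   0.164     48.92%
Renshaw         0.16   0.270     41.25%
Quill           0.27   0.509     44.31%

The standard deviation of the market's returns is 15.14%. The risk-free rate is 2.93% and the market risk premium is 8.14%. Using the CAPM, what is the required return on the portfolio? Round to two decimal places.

β_Dray = 0.458 × 43.12% / 15.14% = 1.3044
β_Varden = 0.164 × 48.92% / 15.14% = 0.5299
β_Renshaw = 0.270 × 41.25% / 15.14% = 0.7356
β_Quill = 0.509 × 44.31% / 15.14% = 1.4897
β_P = Σ w_i β_i = 0.24×1.3044 + 0.33×0.5299 + 0.16×0.7356 + 0.27×1.4897 = 1.0078
E(R_P) = R_f + β_P × MRP = 2.93% + 1.0078 × 8.14% = 11.13%

11.13%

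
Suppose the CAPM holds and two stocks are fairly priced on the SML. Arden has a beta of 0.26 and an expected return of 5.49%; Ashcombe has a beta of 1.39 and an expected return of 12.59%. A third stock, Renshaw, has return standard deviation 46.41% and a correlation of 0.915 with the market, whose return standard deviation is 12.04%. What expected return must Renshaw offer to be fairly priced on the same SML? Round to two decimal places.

26.02%

MRP = (12.59% − 5.49%) / (1.39 − 0.26) = 6.2832%
R_f = 5.49% − 0.26 × 6.2832% = 3.8564%
β_Renshaw = ρ·σ_i/σ_m = 0.915 × 46.41 / 12.04 = 3.5270
E(R_Renshaw) = R_f + β × MRP = 3.8564% + 3.5270 × 6.2832% = 26.02%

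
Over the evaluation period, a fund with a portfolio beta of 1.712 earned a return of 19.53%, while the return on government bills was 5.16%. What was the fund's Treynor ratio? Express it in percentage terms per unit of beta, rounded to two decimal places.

8.39%

Treynor = (R_P − R_f) / β_P = (19.53% − 5.16%) / 1.7120 = 14.37% / 1.7120 = 8.39%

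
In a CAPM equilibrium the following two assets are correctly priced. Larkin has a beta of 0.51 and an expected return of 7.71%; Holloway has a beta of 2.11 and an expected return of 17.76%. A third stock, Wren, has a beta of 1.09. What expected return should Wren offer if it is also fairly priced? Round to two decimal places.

11.35%

MRP (SML slope) = (17.76% − 7.71%) / (2.11 − 0.51) = 10.05% / 1.60 = 6.2813%
R_f (intercept) = 7.71% − 0.51 × 6.2813% = 4.5065%
E(R_Wren) = R_f + β × MRP = 4.5065% + 1.09 × 6.2813% = 11.35%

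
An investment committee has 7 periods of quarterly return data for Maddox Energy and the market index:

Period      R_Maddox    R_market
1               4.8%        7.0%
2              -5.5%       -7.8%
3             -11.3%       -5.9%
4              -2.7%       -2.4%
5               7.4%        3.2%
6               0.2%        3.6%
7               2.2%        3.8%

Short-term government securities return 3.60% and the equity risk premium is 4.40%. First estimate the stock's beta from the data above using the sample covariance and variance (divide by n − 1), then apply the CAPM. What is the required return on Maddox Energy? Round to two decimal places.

7.90%

Mean R_i = (4.8 − 5.5 − 11.3 − 2.7 + 7.4 + 0.2 + 2.2) / 7 = -0.7000%
Mean R_m = (7.0 − 7.8 − 5.9 − 2.4 + 3.2 + 3.6 + 3.8) / 7 = 0.2143%
Σ(R_i − R̄_i)(R_m − R̄_m) = 183.4600  ⇒  Cov = 183.4600 / 6 = 30.5767
Σ(R_m − R̄_m)² = 187.7286  ⇒  Var(R_m) = 187.7286 / 6 = 31.2881
β = Cov / Var(R_m) = 30.5767 / 31.2881 = 0.9773
E(R) = R_f + β × MRP = 3.60% + 0.9773 × 4.40% = 7.90%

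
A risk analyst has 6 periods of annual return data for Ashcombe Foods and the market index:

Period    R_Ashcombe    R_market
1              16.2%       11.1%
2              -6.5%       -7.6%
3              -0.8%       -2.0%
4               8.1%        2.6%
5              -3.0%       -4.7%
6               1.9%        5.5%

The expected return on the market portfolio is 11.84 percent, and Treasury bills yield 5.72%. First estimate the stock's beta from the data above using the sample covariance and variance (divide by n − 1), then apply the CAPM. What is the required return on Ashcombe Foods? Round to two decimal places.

12.44%

Mean R_i = (16.2 − 6.5 − 0.8 + 8.1 − 3.0 + 1.9) / 6 = 2.6500%
Mean R_m = (11.1 − 7.6 − 2.0 + 2.6 − 4.7 + 5.5) / 6 = 0.8167%
Σ(R_i − R̄_i)(R_m − R̄_m) = 263.4450  ⇒  Cov = 263.4450 / 5 = 52.6890
Σ(R_m − R̄_m)² = 240.0683  ⇒  Var(R_m) = 240.0683 / 5 = 48.0137
β = Cov / Var(R_m) = 52.6890 / 48.0137 = 1.0974
MRP = 11.84% − 5.72% = 6.12%
E(R) = R_f + β × MRP = 5.72% + 1.0974 × 6.12% = 12.44%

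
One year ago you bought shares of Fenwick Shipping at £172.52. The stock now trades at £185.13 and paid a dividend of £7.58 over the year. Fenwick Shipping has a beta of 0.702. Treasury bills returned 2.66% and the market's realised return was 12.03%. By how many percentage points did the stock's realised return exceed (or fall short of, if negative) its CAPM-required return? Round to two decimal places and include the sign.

+2.47%

Realised HPR = (P1 + D1 − P0) / P0 = (185.13 + 7.58 − 172.52) / 172.52 = 20.19 / 172.52 = 11.7030%
MRP = 12.03% − 2.66% = 9.37%
CAPM required = R_f + β·MRP = 2.66% + 0.702 × 9.37% = 9.23774%
α = realised − required = 11.7030% − 9.23774% = +2.47%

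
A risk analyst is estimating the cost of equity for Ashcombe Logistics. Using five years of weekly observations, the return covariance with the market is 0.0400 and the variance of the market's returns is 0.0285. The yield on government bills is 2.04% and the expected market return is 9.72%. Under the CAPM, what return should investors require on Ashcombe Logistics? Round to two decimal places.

12.82%

β = Cov(R_i, R_m) / Var(R_m) = 0.0400 / 0.0285 = 1.4035
MRP = 9.72% − 2.04% = 7.68%
E(R) = R_f + β × MRP = 2.04% + 1.4035 × 7.68% = 12.82%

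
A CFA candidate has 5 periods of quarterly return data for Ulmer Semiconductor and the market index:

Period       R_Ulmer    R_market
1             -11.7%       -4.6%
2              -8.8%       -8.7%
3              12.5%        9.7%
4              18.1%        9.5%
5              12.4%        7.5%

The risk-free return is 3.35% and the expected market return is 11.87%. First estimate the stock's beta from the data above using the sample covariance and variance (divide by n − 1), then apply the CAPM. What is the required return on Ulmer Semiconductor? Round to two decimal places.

16.24%

Mean R_i = (-11.7 − 8.8 + 12.5 + 18.1 + 12.4) / 5 = 4.5000%
Mean R_m = (-4.6 − 8.7 + 9.7 + 9.5 + 7.5) / 5 = 2.6800%
Σ(R_i − R̄_i)(R_m − R̄_m) = 456.2800  ⇒  Cov = 456.2800 / 4 = 114.0700
Σ(R_m − R̄_m)² = 301.5280  ⇒  Var(R_m) = 301.5280 / 4 = 75.3820
β = Cov / Var(R_m) = 114.0700 / 75.3820 = 1.5132
MRP = 11.87% − 3.35% = 8.52%
E(R) = R_f + β × MRP = 3.35% + 1.5132 × 8.52% = 16.24%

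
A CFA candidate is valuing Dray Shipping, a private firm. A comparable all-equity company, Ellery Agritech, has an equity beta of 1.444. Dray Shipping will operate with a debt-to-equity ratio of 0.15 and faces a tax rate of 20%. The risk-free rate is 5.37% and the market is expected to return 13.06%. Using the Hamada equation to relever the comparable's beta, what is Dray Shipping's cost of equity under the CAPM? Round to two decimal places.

17.81%

β_L = β_U × [1 + (1 − t)(D/E)] = 1.444 × [1 + (1 − 0.20) × 0.15]
    = 1.444 × [1 + 0.80 × 0.15] = 1.444 × 1.1200 = 1.6173
MRP = 13.06% − 5.37% = 7.69%
E(R) = R_f + β_L × MRP = 5.37% + 1.6173 × 7.69% = 17.81%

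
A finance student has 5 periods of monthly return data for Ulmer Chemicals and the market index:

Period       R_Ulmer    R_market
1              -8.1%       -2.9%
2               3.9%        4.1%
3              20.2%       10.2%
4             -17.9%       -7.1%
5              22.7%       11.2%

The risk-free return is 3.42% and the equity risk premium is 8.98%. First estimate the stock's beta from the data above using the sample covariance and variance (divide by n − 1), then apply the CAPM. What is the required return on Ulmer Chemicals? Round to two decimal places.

Mean R_i = (-8.1 + 3.9 + 20.2 − 17.9 + 22.7) / 5 = 4.1600%
Mean R_m = (-2.9 + 4.1 + 10.2 − 7.1 + 11.2) / 5 = 3.1000%
Σ(R_i − R̄_i)(R_m − R̄_m) = 562.3700  ⇒  Cov = 562.3700 / 4 = 140.5925
Σ(R_m − R̄_m)² = 257.0600  ⇒  Var(R_m) = 257.0600 / 4 = 64.2650
β = Cov / Var(R_m) = 140.5925 / 64.2650 = 2.1877
E(R) = R_f + β × MRP = 3.42% + 2.1877 × 8.98% = 23.07%

23.07%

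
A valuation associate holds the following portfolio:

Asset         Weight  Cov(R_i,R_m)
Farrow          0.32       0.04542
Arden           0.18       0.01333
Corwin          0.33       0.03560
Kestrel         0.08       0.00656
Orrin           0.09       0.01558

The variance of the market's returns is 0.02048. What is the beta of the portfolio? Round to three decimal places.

1.495

β_Farrow = 0.04542 / 0.02048 = 2.2178
β_Arden = 0.01333 / 0.02048 = 0.6509
β_Corwin = 0.03560 / 0.02048 = 1.7383
β_Kestrel = 0.00656 / 0.02048 = 0.3203
β_Orrin = 0.01558 / 0.02048 = 0.7607
β_P = Σ w_i β_i = 0.32×2.2178 + 0.18×0.6509 + 0.33×1.7383 + 0.08×0.3203 + 0.09×0.7607 = 1.4946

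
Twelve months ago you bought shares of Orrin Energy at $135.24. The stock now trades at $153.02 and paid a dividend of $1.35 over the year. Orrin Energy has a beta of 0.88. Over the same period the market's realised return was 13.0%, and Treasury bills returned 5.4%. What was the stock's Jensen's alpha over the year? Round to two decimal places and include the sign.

+2.06%

Realised HPR = (P1 + D1 − P0) / P0 = (153.02 + 1.35 − 135.24) / 135.24 = 19.13 / 135.24 = 14.1452%
MRP = 13.0% − 5.4% = 7.60%
CAPM required = R_f + β·MRP = 5.4% + 0.88 × 7.6% = 12.0880%
α = realised − required = 14.1452% − 12.0880% = +2.06%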